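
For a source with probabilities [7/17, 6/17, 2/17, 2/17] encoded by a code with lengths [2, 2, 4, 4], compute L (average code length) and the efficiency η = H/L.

Average length L = Σ p_i × l_i = 2.4706 bits
Entropy H = 1.7839 bits
Efficiency η = H/L × 100% = 72.20%


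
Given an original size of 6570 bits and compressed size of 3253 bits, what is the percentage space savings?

Space savings = (1 - Compressed/Original) × 100%
= (1 - 3253/6570) × 100%
= 50.49%


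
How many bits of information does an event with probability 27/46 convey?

Information content I(x) = -log₂(p(x))
I = -log₂(27/46) = -log₂(0.5870)
I = 0.7687 bits


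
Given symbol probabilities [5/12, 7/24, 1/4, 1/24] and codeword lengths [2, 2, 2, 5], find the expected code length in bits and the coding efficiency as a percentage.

Average length L = Σ p_i × l_i = 2.1250 bits
Entropy H = 1.7358 bits
Efficiency η = H/L × 100% = 81.68%


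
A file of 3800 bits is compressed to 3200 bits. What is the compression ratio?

Compression ratio = Original / Compressed
= 3800 / 3200 = 1.19:1


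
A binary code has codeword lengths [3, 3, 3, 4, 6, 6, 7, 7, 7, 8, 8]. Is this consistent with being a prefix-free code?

Kraft inequality: Σ 2^(-l_i) ≤ 1 for prefix-free code
Calculating: 2^(-3) + 2^(-3) + 2^(-3) + 2^(-4) + 2^(-6) + 2^(-6) + 2^(-7) + 2^(-7) + 2^(-7) + 2^(-8) + 2^(-8)
= 0.125 + 0.125 + 0.125 + 0.0625 + 0.015625 + 0.015625 + 0.0078125 + 0.0078125 + 0.0078125 + 0.00390625 + 0.00390625
= 0.5000
Since 0.5000 ≤ 1, prefix-free code exists


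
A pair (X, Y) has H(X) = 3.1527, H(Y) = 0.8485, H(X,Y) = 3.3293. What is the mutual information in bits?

I(X;Y) = H(X) + H(Y) - H(X,Y)
I(X;Y) = 3.1527 + 0.8485 - 3.3293 = 0.6719 bits


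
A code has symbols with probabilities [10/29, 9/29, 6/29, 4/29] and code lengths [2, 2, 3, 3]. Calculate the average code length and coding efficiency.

Average length L = Σ p_i × l_i = 2.3448 bits
Entropy H = 1.9180 bits
Efficiency η = H/L × 100% = 81.80%


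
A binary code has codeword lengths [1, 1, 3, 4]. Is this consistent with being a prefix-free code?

Kraft inequality: Σ 2^(-l_i) ≤ 1 for prefix-free code
Calculating: 2^(-1) + 2^(-1) + 2^(-3) + 2^(-4)
= 0.5 + 0.5 + 0.125 + 0.0625
= 1.1875
Since 1.1875 > 1, prefix-free code does not exist


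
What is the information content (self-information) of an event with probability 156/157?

Information content I(x) = -log₂(p(x))
I = -log₂(156/157) = -log₂(0.9936)
I = 0.0092 bits


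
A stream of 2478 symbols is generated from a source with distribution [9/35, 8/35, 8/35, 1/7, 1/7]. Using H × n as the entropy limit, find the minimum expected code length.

Entropy H = 2.2793 bits/symbol
Minimum bits = H × n = 2.2793 × 2478
= 5648.16 bits


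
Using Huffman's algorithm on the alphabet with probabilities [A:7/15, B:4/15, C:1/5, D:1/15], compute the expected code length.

Huffman tree construction:
Combine smallest probabilities repeatedly
Resulting codes:
  A: 0 (length 1)
  B: 10 (length 2)
  C: 111 (length 3)
  D: 110 (length 3)
Average length = Σ p(s) × length(s) = 1.8000 bits


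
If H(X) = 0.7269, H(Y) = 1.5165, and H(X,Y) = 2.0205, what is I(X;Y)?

I(X;Y) = H(X) + H(Y) - H(X,Y)
I(X;Y) = 0.7269 + 1.5165 - 2.0205 = 0.2229 bits


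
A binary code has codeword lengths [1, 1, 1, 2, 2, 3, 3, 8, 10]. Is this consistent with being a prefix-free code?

Kraft inequality: Σ 2^(-l_i) ≤ 1 for prefix-free code
Calculating: 2^(-1) + 2^(-1) + 2^(-1) + 2^(-2) + 2^(-2) + 2^(-3) + 2^(-3) + 2^(-8) + 2^(-10)
= 0.5 + 0.5 + 0.5 + 0.25 + 0.25 + 0.125 + 0.125 + 0.00390625 + 0.0009765625
= 2.2549
Since 2.2549 > 1, prefix-free code does not exist


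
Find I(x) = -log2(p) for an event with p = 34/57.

Information content I(x) = -log₂(p(x))
I = -log₂(34/57) = -log₂(0.5965)
I = 0.7454 bits


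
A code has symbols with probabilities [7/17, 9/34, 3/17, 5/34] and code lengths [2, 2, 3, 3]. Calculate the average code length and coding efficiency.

Average length L = Σ p_i × l_i = 2.3235 bits
Entropy H = 1.8830 bits
Efficiency η = H/L × 100% = 81.04%


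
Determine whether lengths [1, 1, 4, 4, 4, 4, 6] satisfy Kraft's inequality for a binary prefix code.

Kraft inequality: Σ 2^(-l_i) ≤ 1 for prefix-free code
Calculating: 2^(-1) + 2^(-1) + 2^(-4) + 2^(-4) + 2^(-4) + 2^(-4) + 2^(-6)
= 0.5 + 0.5 + 0.0625 + 0.0625 + 0.0625 + 0.0625 + 0.015625
= 1.2656
Since 1.2656 > 1, prefix-free code does not exist


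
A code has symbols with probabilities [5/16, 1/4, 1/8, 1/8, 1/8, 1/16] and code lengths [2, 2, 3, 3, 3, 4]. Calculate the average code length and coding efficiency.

Average length L = Σ p_i × l_i = 2.5000 bits
Entropy H = 2.3994 bits
Efficiency η = H/L × 100% = 95.98%


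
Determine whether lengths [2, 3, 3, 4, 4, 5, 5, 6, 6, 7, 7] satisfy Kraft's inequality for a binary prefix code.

Kraft inequality: Σ 2^(-l_i) ≤ 1 for prefix-free code
Calculating: 2^(-2) + 2^(-3) + 2^(-3) + 2^(-4) + 2^(-4) + 2^(-5) + 2^(-5) + 2^(-6) + 2^(-6) + 2^(-7) + 2^(-7)
= 0.25 + 0.125 + 0.125 + 0.0625 + 0.0625 + 0.03125 + 0.03125 + 0.015625 + 0.015625 + 0.0078125 + 0.0078125
= 0.7344
Since 0.7344 ≤ 1, prefix-free code exists


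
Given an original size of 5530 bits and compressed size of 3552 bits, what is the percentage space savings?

Space savings = (1 - Compressed/Original) × 100%
= (1 - 3552/5530) × 100%
= 35.77%


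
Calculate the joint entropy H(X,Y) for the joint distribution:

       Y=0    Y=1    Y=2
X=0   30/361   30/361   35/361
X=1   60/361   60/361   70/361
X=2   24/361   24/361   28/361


H(X,Y) = -Σ p(x,y) log₂ p(x,y)
  p(0,0)=30/361: -0.0831 × log₂(0.0831) = 0.2983
  p(0,1)=30/361: -0.0831 × log₂(0.0831) = 0.2983
  p(0,2)=35/361: -0.0970 × log₂(0.0970) = 0.3264
  p(1,0)=60/361: -0.1662 × log₂(0.1662) = 0.4303
  p(1,1)=60/361: -0.1662 × log₂(0.1662) = 0.4303
  p(1,2)=70/361: -0.1939 × log₂(0.1939) = 0.4589
  p(2,0)=24/361: -0.0665 × log₂(0.0665) = 0.2600
  p(2,1)=24/361: -0.0665 × log₂(0.0665) = 0.2600
  p(2,2)=28/361: -0.0776 × log₂(0.0776) = 0.2861
H(X,Y) = 3.0485 bits


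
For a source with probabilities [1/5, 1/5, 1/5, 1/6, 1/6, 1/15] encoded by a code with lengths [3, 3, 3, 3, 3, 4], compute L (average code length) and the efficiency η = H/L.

Average length L = Σ p_i × l_i = 3.0667 bits
Entropy H = 2.5153 bits
Efficiency η = H/L × 100% = 82.02%


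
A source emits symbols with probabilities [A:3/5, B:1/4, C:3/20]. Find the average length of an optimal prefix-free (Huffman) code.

Huffman tree construction:
Combine smallest probabilities repeatedly
Resulting codes:
  A: 1 (length 1)
  B: 01 (length 2)
  C: 00 (length 2)
Average length = Σ p(s) × length(s) = 1.4000 bits


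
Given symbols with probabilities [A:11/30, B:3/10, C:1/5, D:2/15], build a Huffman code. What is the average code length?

Huffman tree construction:
Combine smallest probabilities repeatedly
Resulting codes:
  A: 0 (length 1)
  B: 10 (length 2)
  C: 111 (length 3)
  D: 110 (length 3)
Average length = Σ p(s) × length(s) = 1.9667 bits


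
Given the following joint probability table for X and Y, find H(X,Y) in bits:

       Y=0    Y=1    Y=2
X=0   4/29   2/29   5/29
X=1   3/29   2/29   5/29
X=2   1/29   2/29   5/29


H(X,Y) = -Σ p(x,y) log₂ p(x,y)
  p(0,0)=4/29: -0.1379 × log₂(0.1379) = 0.3942
  p(0,1)=2/29: -0.0690 × log₂(0.0690) = 0.2661
  p(0,2)=5/29: -0.1724 × log₂(0.1724) = 0.4373
  p(1,0)=3/29: -0.1034 × log₂(0.1034) = 0.3386
  p(1,1)=2/29: -0.0690 × log₂(0.0690) = 0.2661
  p(1,2)=5/29: -0.1724 × log₂(0.1724) = 0.4373
  p(2,0)=1/29: -0.0345 × log₂(0.0345) = 0.1675
  p(2,1)=2/29: -0.0690 × log₂(0.0690) = 0.2661
  p(2,2)=5/29: -0.1724 × log₂(0.1724) = 0.4373
H(X,Y) = 3.0103 bits


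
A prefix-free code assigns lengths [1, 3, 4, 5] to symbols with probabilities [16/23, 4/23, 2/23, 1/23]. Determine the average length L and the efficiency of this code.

Average length L = Σ p_i × l_i = 1.7826 bits
Entropy H = 1.3062 bits
Efficiency η = H/L × 100% = 73.27%


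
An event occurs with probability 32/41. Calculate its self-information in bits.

Information content I(x) = -log₂(p(x))
I = -log₂(32/41) = -log₂(0.7805)
I = 0.3576 bits


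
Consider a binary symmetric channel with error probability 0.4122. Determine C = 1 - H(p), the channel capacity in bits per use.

For BSC with error probability p:
C = 1 - H(p) where H(p) is binary entropy
H(0.4122) = -0.4122 × log₂(0.4122) - 0.5878 × log₂(0.5878)
H(p) = 0.9776
C = 1 - 0.9776 = 0.0224 bits/use


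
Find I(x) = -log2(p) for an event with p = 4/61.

Information content I(x) = -log₂(p(x))
I = -log₂(4/61) = -log₂(0.0656)
I = 3.9307 bits


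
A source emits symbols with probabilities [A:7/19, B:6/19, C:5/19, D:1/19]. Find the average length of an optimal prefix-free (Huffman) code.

Huffman tree construction:
Combine smallest probabilities repeatedly
Resulting codes:
  A: 0 (length 1)
  B: 10 (length 2)
  C: 111 (length 3)
  D: 110 (length 3)
Average length = Σ p(s) × length(s) = 1.9474 bits


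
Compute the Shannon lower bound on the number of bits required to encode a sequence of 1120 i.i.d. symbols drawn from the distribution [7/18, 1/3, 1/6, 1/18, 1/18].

Entropy H = 1.9524 bits/symbol
Minimum bits = H × n = 1.9524 × 1120
= 2186.64 bits


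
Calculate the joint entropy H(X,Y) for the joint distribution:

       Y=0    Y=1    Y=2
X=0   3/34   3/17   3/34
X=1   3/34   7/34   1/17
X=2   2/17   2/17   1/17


H(X,Y) = -Σ p(x,y) log₂ p(x,y)
  p(0,0)=3/34: -0.0882 × log₂(0.0882) = 0.3090
  p(0,1)=3/17: -0.1765 × log₂(0.1765) = 0.4416
  p(0,2)=3/34: -0.0882 × log₂(0.0882) = 0.3090
  p(1,0)=3/34: -0.0882 × log₂(0.0882) = 0.3090
  p(1,1)=7/34: -0.2059 × log₂(0.2059) = 0.4694
  p(1,2)=1/17: -0.0588 × log₂(0.0588) = 0.2404
  p(2,0)=2/17: -0.1176 × log₂(0.1176) = 0.3632
  p(2,1)=2/17: -0.1176 × log₂(0.1176) = 0.3632
  p(2,2)=1/17: -0.0588 × log₂(0.0588) = 0.2404
H(X,Y) = 3.0455 bits


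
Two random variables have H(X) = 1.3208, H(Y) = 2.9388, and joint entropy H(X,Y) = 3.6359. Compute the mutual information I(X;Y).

I(X;Y) = H(X) + H(Y) - H(X,Y)
I(X;Y) = 1.3208 + 2.9388 - 3.6359 = 0.6237 bits


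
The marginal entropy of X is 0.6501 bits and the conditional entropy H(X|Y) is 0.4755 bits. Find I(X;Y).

I(X;Y) = H(X) - H(X|Y)
I(X;Y) = 0.6501 - 0.4755 = 0.1746 bits


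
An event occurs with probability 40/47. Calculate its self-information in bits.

Information content I(x) = -log₂(p(x))
I = -log₂(40/47) = -log₂(0.8511)
I = 0.2327 bits


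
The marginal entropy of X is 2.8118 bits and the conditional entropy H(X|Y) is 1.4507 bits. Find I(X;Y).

I(X;Y) = H(X) - H(X|Y)
I(X;Y) = 2.8118 - 1.4507 = 1.3611 bits


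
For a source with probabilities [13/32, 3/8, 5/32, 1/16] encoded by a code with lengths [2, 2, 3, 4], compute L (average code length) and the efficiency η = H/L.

Average length L = Σ p_i × l_i = 2.2812 bits
Entropy H = 1.7270 bits
Efficiency η = H/L × 100% = 75.71%


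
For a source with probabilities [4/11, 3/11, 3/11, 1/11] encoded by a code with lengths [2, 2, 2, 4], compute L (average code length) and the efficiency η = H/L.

Average length L = Σ p_i × l_i = 2.1818 bits
Entropy H = 1.8676 bits
Efficiency η = H/L × 100% = 85.60%


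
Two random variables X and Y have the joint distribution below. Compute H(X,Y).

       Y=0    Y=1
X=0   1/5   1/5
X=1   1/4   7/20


H(X,Y) = -Σ p(x,y) log₂ p(x,y)
  p(0,0)=1/5: -0.2000 × log₂(0.2000) = 0.4644
  p(0,1)=1/5: -0.2000 × log₂(0.2000) = 0.4644
  p(1,0)=1/4: -0.2500 × log₂(0.2500) = 0.5000
  p(1,1)=7/20: -0.3500 × log₂(0.3500) = 0.5301
H(X,Y) = 1.9589 bits


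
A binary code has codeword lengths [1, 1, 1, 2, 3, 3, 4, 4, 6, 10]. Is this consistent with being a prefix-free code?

Kraft inequality: Σ 2^(-l_i) ≤ 1 for prefix-free code
Calculating: 2^(-1) + 2^(-1) + 2^(-1) + 2^(-2) + 2^(-3) + 2^(-3) + 2^(-4) + 2^(-4) + 2^(-6) + 2^(-10)
= 0.5 + 0.5 + 0.5 + 0.25 + 0.125 + 0.125 + 0.0625 + 0.0625 + 0.015625 + 0.0009765625
= 2.1416
Since 2.1416 > 1, prefix-free code does not exist


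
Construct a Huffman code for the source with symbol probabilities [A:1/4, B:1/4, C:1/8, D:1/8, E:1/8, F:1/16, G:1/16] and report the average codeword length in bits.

Huffman tree construction:
Combine smallest probabilities repeatedly
Resulting codes:
  A: 00 (length 2)
  B: 01 (length 2)
  C: 100 (length 3)
  D: 101 (length 3)
  E: 110 (length 3)
  F: 1110 (length 4)
  G: 1111 (length 4)
Average length = Σ p(s) × length(s) = 2.6250 bits


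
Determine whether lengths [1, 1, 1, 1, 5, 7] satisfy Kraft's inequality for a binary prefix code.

Kraft inequality: Σ 2^(-l_i) ≤ 1 for prefix-free code
Calculating: 2^(-1) + 2^(-1) + 2^(-1) + 2^(-1) + 2^(-5) + 2^(-7)
= 0.5 + 0.5 + 0.5 + 0.5 + 0.03125 + 0.0078125
= 2.0391
Since 2.0391 > 1, prefix-free code does not exist


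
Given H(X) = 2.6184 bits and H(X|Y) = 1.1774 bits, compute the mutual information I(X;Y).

I(X;Y) = H(X) - H(X|Y)
I(X;Y) = 2.6184 - 1.1774 = 1.441 bits


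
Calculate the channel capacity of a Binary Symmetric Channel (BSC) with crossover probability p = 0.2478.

For BSC with error probability p:
C = 1 - H(p) where H(p) is binary entropy
H(0.2478) = -0.2478 × log₂(0.2478) - 0.7522 × log₂(0.7522)
H(p) = 0.8078
C = 1 - 0.8078 = 0.1922 bits/use


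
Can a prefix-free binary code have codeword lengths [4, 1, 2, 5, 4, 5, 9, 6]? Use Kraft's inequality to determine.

Kraft inequality: Σ 2^(-l_i) ≤ 1 for prefix-free code
Calculating: 2^(-4) + 2^(-1) + 2^(-2) + 2^(-5) + 2^(-4) + 2^(-5) + 2^(-9) + 2^(-6)
= 0.0625 + 0.5 + 0.25 + 0.03125 + 0.0625 + 0.03125 + 0.001953125 + 0.015625
= 0.9551
Since 0.9551 ≤ 1, prefix-free code exists


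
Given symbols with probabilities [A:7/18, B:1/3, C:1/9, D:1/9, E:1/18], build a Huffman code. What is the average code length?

Huffman tree construction:
Combine smallest probabilities repeatedly
Resulting codes:
  A: 0 (length 1)
  B: 11 (length 2)
  C: 1011 (length 4)
  D: 100 (length 3)
  E: 1010 (length 4)
Average length = Σ p(s) × length(s) = 2.0556 bits


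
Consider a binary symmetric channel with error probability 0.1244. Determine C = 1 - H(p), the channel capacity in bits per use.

For BSC with error probability p:
C = 1 - H(p) where H(p) is binary entropy
H(0.1244) = -0.1244 × log₂(0.1244) - 0.8756 × log₂(0.8756)
H(p) = 0.5419
C = 1 - 0.5419 = 0.4581 bits/use


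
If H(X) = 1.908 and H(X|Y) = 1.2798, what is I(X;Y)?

I(X;Y) = H(X) - H(X|Y)
I(X;Y) = 1.908 - 1.2798 = 0.6282 bits


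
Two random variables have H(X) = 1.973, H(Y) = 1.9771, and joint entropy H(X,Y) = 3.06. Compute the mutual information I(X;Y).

I(X;Y) = H(X) + H(Y) - H(X,Y)
I(X;Y) = 1.973 + 1.9771 - 3.06 = 0.8901 bits


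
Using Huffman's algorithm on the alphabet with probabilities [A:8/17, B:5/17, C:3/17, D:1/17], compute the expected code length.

Huffman tree construction:
Combine smallest probabilities repeatedly
Resulting codes:
  A: 0 (length 1)
  B: 11 (length 2)
  C: 101 (length 3)
  D: 100 (length 3)
Average length = Σ p(s) × length(s) = 1.7647 bits


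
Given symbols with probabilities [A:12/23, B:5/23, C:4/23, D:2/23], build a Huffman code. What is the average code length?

Huffman tree construction:
Combine smallest probabilities repeatedly
Resulting codes:
  A: 1 (length 1)
  B: 00 (length 2)
  C: 011 (length 3)
  D: 010 (length 3)
Average length = Σ p(s) × length(s) = 1.7391 bits


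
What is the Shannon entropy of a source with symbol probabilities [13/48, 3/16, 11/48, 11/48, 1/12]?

H(X) = -Σ p(x) log₂ p(x)
  -13/48 × log₂(13/48) = 0.5104
  -3/16 × log₂(3/16) = 0.4528
  -11/48 × log₂(11/48) = 0.4871
  -11/48 × log₂(11/48) = 0.4871
  -1/12 × log₂(1/12) = 0.2987
H(X) = 2.2362 bits


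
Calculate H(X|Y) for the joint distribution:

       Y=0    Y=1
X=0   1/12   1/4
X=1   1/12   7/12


H(X|Y) = Σ_y p(y) H(X|Y=y)
  p(Y=0) = 1/6, H(X|Y=0) = 1.0000
  p(Y=1) = 5/6, H(X|Y=1) = 0.8813
H(X|Y) = 0.1667×1.0000 + 0.8333×0.8813 = 0.9011 bits


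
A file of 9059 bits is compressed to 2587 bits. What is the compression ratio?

Compression ratio = Original / Compressed
= 9059 / 2587 = 3.50:1


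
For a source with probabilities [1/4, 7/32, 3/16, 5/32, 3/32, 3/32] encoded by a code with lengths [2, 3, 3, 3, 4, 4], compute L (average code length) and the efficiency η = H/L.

Average length L = Σ p_i × l_i = 2.9375 bits
Entropy H = 2.4912 bits
Efficiency η = H/L × 100% = 84.81%


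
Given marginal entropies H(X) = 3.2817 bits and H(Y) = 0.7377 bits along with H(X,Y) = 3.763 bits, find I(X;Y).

I(X;Y) = H(X) + H(Y) - H(X,Y)
I(X;Y) = 3.2817 + 0.7377 - 3.763 = 0.2564 bits


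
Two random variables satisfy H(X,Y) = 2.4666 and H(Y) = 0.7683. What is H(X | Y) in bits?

Chain rule: H(X,Y) = H(X|Y) + H(Y)
H(X|Y) = H(X,Y) - H(Y) = 2.4666 - 0.7683 = 1.6983 bits


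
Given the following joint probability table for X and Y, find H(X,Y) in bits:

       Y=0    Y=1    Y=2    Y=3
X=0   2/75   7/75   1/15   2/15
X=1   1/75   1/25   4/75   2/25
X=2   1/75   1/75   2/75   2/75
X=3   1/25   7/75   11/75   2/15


H(X,Y) = -Σ p(x,y) log₂ p(x,y)
  p(0,0)=2/75: -0.0267 × log₂(0.0267) = 0.1394
  p(0,1)=7/75: -0.0933 × log₂(0.0933) = 0.3193
  p(0,2)=1/15: -0.0667 × log₂(0.0667) = 0.2605
  p(0,3)=2/15: -0.1333 × log₂(0.1333) = 0.3876
  p(1,0)=1/75: -0.0133 × log₂(0.0133) = 0.0831
  p(1,1)=1/25: -0.0400 × log₂(0.0400) = 0.1858
  p(1,2)=4/75: -0.0533 × log₂(0.0533) = 0.2255
  p(1,3)=2/25: -0.0800 × log₂(0.0800) = 0.2915
  p(2,0)=1/75: -0.0133 × log₂(0.0133) = 0.0831
  p(2,1)=1/75: -0.0133 × log₂(0.0133) = 0.0831
  p(2,2)=2/75: -0.0267 × log₂(0.0267) = 0.1394
  p(2,3)=2/75: -0.0267 × log₂(0.0267) = 0.1394
  p(3,0)=1/25: -0.0400 × log₂(0.0400) = 0.1858
  p(3,1)=7/75: -0.0933 × log₂(0.0933) = 0.3193
  p(3,2)=11/75: -0.1467 × log₂(0.1467) = 0.4062
  p(3,3)=2/15: -0.1333 × log₂(0.1333) = 0.3876
H(X,Y) = 3.6365 bits


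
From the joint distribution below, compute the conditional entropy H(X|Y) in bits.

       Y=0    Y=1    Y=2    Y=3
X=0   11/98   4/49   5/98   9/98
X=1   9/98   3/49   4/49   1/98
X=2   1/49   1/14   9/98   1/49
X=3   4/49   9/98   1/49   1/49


H(X|Y) = Σ_y p(y) H(X|Y=y)
  p(Y=0) = 15/49, H(X|Y=0) = 1.8208
  p(Y=1) = 15/49, H(X|Y=1) = 1.9839
  p(Y=2) = 12/49, H(X|Y=2) = 1.8292
  p(Y=3) = 1/7, H(X|Y=3) = 1.4838
H(X|Y) = 0.3061×1.8208 + 0.3061×1.9839 + 0.2449×1.8292 + 0.1429×1.4838 = 1.8246 bits


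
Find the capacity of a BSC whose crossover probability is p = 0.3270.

For BSC with error probability p:
C = 1 - H(p) where H(p) is binary entropy
H(0.3270) = -0.3270 × log₂(0.3270) - 0.6730 × log₂(0.6730)
H(p) = 0.9118
C = 1 - 0.9118 = 0.0882 bits/use


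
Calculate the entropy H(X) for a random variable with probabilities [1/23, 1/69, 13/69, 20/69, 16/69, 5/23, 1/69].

H(X) = -Σ p(x) log₂ p(x)
  -1/23 × log₂(1/23) = 0.1967
  -1/69 × log₂(1/69) = 0.0885
  -13/69 × log₂(13/69) = 0.4537
  -20/69 × log₂(20/69) = 0.5179
  -16/69 × log₂(16/69) = 0.4889
  -5/23 × log₂(5/23) = 0.4786
  -1/69 × log₂(1/69) = 0.0885
H(X) = 2.3128 bits


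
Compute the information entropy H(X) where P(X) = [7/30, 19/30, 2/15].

H(X) = -Σ p(x) log₂ p(x)
  -7/30 × log₂(7/30) = 0.4899
  -19/30 × log₂(19/30) = 0.4173
  -2/15 × log₂(2/15) = 0.3876
H(X) = 1.2948 bits


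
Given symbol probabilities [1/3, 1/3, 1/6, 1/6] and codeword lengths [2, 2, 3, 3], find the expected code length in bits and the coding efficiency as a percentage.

Average length L = Σ p_i × l_i = 2.3333 bits
Entropy H = 1.9183 bits
Efficiency η = H/L × 100% = 82.21%


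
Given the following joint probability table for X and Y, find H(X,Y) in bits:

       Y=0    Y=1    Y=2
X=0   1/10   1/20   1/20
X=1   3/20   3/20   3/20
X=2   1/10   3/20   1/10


H(X,Y) = -Σ p(x,y) log₂ p(x,y)
  p(0,0)=1/10: -0.1000 × log₂(0.1000) = 0.3322
  p(0,1)=1/20: -0.0500 × log₂(0.0500) = 0.2161
  p(0,2)=1/20: -0.0500 × log₂(0.0500) = 0.2161
  p(1,0)=3/20: -0.1500 × log₂(0.1500) = 0.4105
  p(1,1)=3/20: -0.1500 × log₂(0.1500) = 0.4105
  p(1,2)=3/20: -0.1500 × log₂(0.1500) = 0.4105
  p(2,0)=1/10: -0.1000 × log₂(0.1000) = 0.3322
  p(2,1)=3/20: -0.1500 × log₂(0.1500) = 0.4105
  p(2,2)=1/10: -0.1000 × log₂(0.1000) = 0.3322
H(X,Y) = 3.0710 bits


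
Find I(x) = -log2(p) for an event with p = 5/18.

Information content I(x) = -log₂(p(x))
I = -log₂(5/18) = -log₂(0.2778)
I = 1.8480 bits


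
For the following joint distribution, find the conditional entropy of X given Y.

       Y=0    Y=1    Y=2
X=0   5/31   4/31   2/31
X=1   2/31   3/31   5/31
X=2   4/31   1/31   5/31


H(X|Y) = Σ_y p(y) H(X|Y=y)
  p(Y=0) = 11/31, H(X|Y=0) = 1.4949
  p(Y=1) = 8/31, H(X|Y=1) = 1.4056
  p(Y=2) = 12/31, H(X|Y=2) = 1.4834
H(X|Y) = 0.3548×1.4949 + 0.2581×1.4056 + 0.3871×1.4834 = 1.4674 bits


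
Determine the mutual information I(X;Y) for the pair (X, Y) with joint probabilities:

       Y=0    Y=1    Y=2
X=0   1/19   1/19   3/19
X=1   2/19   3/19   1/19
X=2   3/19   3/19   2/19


H(X) = 1.5574, H(Y) = 1.5810, H(X,Y) = 3.0364
I(X;Y) = H(X) + H(Y) - H(X,Y) = 0.1021 bits


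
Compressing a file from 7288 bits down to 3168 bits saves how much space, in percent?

Space savings = (1 - Compressed/Original) × 100%
= (1 - 3168/7288) × 100%
= 56.53%


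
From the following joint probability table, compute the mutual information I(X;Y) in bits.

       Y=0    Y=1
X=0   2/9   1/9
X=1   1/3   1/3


H(X) = 0.9183, H(Y) = 0.9911, H(X,Y) = 1.8911
I(X;Y) = H(X) + H(Y) - H(X,Y) = 0.0183 bits


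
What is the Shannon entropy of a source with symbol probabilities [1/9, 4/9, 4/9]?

H(X) = -Σ p(x) log₂ p(x)
  -1/9 × log₂(1/9) = 0.3522
  -4/9 × log₂(4/9) = 0.5200
  -4/9 × log₂(4/9) = 0.5200
H(X) = 1.3921 bits


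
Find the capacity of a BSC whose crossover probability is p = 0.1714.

For BSC with error probability p:
C = 1 - H(p) where H(p) is binary entropy
H(0.1714) = -0.1714 × log₂(0.1714) - 0.8286 × log₂(0.8286)
H(p) = 0.6609
C = 1 - 0.6609 = 0.3391 bits/use


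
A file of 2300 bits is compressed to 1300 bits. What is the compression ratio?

Compression ratio = Original / Compressed
= 2300 / 1300 = 1.77:1


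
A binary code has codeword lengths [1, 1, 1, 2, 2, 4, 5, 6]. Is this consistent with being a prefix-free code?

Kraft inequality: Σ 2^(-l_i) ≤ 1 for prefix-free code
Calculating: 2^(-1) + 2^(-1) + 2^(-1) + 2^(-2) + 2^(-2) + 2^(-4) + 2^(-5) + 2^(-6)
= 0.5 + 0.5 + 0.5 + 0.25 + 0.25 + 0.0625 + 0.03125 + 0.015625
= 2.1094
Since 2.1094 > 1, prefix-free code does not exist


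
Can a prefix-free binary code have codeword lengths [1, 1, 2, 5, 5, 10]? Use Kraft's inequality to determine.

Kraft inequality: Σ 2^(-l_i) ≤ 1 for prefix-free code
Calculating: 2^(-1) + 2^(-1) + 2^(-2) + 2^(-5) + 2^(-5) + 2^(-10)
= 0.5 + 0.5 + 0.25 + 0.03125 + 0.03125 + 0.0009765625
= 1.3135
Since 1.3135 > 1, prefix-free code does not exist


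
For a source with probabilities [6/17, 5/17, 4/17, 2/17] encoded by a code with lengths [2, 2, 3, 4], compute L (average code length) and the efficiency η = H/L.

Average length L = Σ p_i × l_i = 2.4706 bits
Entropy H = 1.9040 bits
Efficiency η = H/L × 100% = 77.07%


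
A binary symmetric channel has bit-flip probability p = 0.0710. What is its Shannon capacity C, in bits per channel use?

For BSC with error probability p:
C = 1 - H(p) where H(p) is binary entropy
H(0.0710) = -0.0710 × log₂(0.0710) - 0.9290 × log₂(0.9290)
H(p) = 0.3696
C = 1 - 0.3696 = 0.6304 bits/use


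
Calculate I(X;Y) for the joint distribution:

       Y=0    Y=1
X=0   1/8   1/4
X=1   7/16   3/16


H(X) = 0.9544, H(Y) = 0.9887, H(X,Y) = 1.8496
I(X;Y) = H(X) + H(Y) - H(X,Y) = 0.0935 bits


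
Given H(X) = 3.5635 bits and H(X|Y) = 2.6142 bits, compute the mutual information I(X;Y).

I(X;Y) = H(X) - H(X|Y)
I(X;Y) = 3.5635 - 2.6142 = 0.9493 bits


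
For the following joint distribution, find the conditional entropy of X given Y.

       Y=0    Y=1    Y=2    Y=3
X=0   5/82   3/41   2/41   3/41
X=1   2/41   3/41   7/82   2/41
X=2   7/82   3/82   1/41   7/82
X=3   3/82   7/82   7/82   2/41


H(X|Y) = Σ_y p(y) H(X|Y=y)
  p(Y=0) = 19/82, H(X|Y=0) = 1.9313
  p(Y=1) = 11/41, H(X|Y=1) = 1.9401
  p(Y=2) = 10/41, H(X|Y=2) = 1.8568
  p(Y=3) = 21/82, H(X|Y=3) = 1.9561
H(X|Y) = 0.2317×1.9313 + 0.2683×1.9401 + 0.2439×1.8568 + 0.2561×1.9561 = 1.9218 bits


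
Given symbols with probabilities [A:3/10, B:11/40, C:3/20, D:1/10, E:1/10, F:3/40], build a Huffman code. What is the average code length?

Huffman tree construction:
Combine smallest probabilities repeatedly
Resulting codes:
  A: 11 (length 2)
  B: 10 (length 2)
  C: 011 (length 3)
  D: 001 (length 3)
  E: 010 (length 3)
  F: 000 (length 3)
Average length = Σ p(s) × length(s) = 2.4250 bits


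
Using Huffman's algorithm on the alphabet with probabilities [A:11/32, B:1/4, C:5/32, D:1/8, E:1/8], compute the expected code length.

Huffman tree construction:
Combine smallest probabilities repeatedly
Resulting codes:
  A: 11 (length 2)
  B: 01 (length 2)
  C: 00 (length 2)
  D: 100 (length 3)
  E: 101 (length 3)
Average length = Σ p(s) × length(s) = 2.2500 bits


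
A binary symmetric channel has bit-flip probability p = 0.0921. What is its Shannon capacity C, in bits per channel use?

For BSC with error probability p:
C = 1 - H(p) where H(p) is binary entropy
H(0.0921) = -0.0921 × log₂(0.0921) - 0.9079 × log₂(0.9079)
H(p) = 0.4434
C = 1 - 0.4434 = 0.5566 bits/use


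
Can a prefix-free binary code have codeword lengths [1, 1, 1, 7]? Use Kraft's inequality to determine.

Kraft inequality: Σ 2^(-l_i) ≤ 1 for prefix-free code
Calculating: 2^(-1) + 2^(-1) + 2^(-1) + 2^(-7)
= 0.5 + 0.5 + 0.5 + 0.0078125
= 1.5078
Since 1.5078 > 1, prefix-free code does not exist


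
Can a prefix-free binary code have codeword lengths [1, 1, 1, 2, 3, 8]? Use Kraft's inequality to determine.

Kraft inequality: Σ 2^(-l_i) ≤ 1 for prefix-free code
Calculating: 2^(-1) + 2^(-1) + 2^(-1) + 2^(-2) + 2^(-3) + 2^(-8)
= 0.5 + 0.5 + 0.5 + 0.25 + 0.125 + 0.00390625
= 1.8789
Since 1.8789 > 1, prefix-free code does not exist


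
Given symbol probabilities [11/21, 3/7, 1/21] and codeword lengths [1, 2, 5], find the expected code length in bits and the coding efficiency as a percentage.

Average length L = Σ p_i × l_i = 1.6190 bits
Entropy H = 1.2217 bits
Efficiency η = H/L × 100% = 75.46%


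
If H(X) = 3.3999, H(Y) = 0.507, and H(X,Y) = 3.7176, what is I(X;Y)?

I(X;Y) = H(X) + H(Y) - H(X,Y)
I(X;Y) = 3.3999 + 0.507 - 3.7176 = 0.1893 bits


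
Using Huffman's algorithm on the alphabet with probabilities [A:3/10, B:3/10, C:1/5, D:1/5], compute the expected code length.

Huffman tree construction:
Combine smallest probabilities repeatedly
Resulting codes:
  A: 10 (length 2)
  B: 11 (length 2)
  C: 00 (length 2)
  D: 01 (length 2)
Average length = Σ p(s) × length(s) = 2.0000 bits


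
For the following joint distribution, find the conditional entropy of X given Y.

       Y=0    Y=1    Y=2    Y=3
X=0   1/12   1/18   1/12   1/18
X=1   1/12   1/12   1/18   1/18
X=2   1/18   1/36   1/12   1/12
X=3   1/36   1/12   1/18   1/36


H(X|Y) = Σ_y p(y) H(X|Y=y)
  p(Y=0) = 1/4, H(X|Y=0) = 1.8911
  p(Y=1) = 1/4, H(X|Y=1) = 1.8911
  p(Y=2) = 5/18, H(X|Y=2) = 1.9710
  p(Y=3) = 2/9, H(X|Y=3) = 1.9056
H(X|Y) = 0.2500×1.8911 + 0.2500×1.8911 + 0.2778×1.9710 + 0.2222×1.9056 = 1.9165 bits


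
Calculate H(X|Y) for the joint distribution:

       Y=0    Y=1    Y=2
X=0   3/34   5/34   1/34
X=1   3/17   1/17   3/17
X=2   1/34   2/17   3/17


H(X|Y) = Σ_y p(y) H(X|Y=y)
  p(Y=0) = 5/17, H(X|Y=0) = 1.2955
  p(Y=1) = 11/34, H(X|Y=1) = 1.4949
  p(Y=2) = 13/34, H(X|Y=2) = 1.3143
H(X|Y) = 0.2941×1.2955 + 0.3235×1.4949 + 0.3824×1.3143 = 1.3672 bits


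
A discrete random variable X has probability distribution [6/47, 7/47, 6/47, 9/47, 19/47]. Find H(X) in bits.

H(X) = -Σ p(x) log₂ p(x)
  -6/47 × log₂(6/47) = 0.3791
  -7/47 × log₂(7/47) = 0.4092
  -6/47 × log₂(6/47) = 0.3791
  -9/47 × log₂(9/47) = 0.4566
  -19/47 × log₂(19/47) = 0.5282
H(X) = 2.1522 bits


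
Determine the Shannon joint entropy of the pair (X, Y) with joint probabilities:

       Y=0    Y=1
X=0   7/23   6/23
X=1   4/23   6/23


H(X,Y) = -Σ p(x,y) log₂ p(x,y)
  p(0,0)=7/23: -0.3043 × log₂(0.3043) = 0.5223
  p(0,1)=6/23: -0.2609 × log₂(0.2609) = 0.5057
  p(1,0)=4/23: -0.1739 × log₂(0.1739) = 0.4389
  p(1,1)=6/23: -0.2609 × log₂(0.2609) = 0.5057
H(X,Y) = 1.9726 bits


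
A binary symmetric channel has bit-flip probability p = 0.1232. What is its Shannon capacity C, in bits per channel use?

For BSC with error probability p:
C = 1 - H(p) where H(p) is binary entropy
H(0.1232) = -0.1232 × log₂(0.1232) - 0.8768 × log₂(0.8768)
H(p) = 0.5385
C = 1 - 0.5385 = 0.4615 bits/use


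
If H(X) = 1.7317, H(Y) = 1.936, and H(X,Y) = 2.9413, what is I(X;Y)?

I(X;Y) = H(X) + H(Y) - H(X,Y)
I(X;Y) = 1.7317 + 1.936 - 2.9413 = 0.7264 bits


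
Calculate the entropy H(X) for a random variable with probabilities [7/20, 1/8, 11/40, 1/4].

H(X) = -Σ p(x) log₂ p(x)
  -7/20 × log₂(7/20) = 0.5301
  -1/8 × log₂(1/8) = 0.3750
  -11/40 × log₂(11/40) = 0.5122
  -1/4 × log₂(1/4) = 0.5000
H(X) = 1.9173 bits


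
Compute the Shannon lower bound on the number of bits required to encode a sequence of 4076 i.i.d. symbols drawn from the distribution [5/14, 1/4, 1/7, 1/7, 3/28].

Entropy H = 2.1779 bits/symbol
Minimum bits = H × n = 2.1779 × 4076
= 8876.99 bits


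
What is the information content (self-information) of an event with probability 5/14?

Information content I(x) = -log₂(p(x))
I = -log₂(5/14) = -log₂(0.3571)
I = 1.4854 bits


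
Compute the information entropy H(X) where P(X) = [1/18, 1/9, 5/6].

H(X) = -Σ p(x) log₂ p(x)
  -1/18 × log₂(1/18) = 0.2317
  -1/9 × log₂(1/9) = 0.3522
  -5/6 × log₂(5/6) = 0.2192
H(X) = 0.8031 bits


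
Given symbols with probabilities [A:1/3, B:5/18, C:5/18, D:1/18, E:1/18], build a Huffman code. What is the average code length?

Huffman tree construction:
Combine smallest probabilities repeatedly
Resulting codes:
  A: 11 (length 2)
  B: 01 (length 2)
  C: 10 (length 2)
  D: 000 (length 3)
  E: 001 (length 3)
Average length = Σ p(s) × length(s) = 2.1111 bits


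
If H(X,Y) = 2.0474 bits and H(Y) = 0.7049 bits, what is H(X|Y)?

Chain rule: H(X,Y) = H(X|Y) + H(Y)
H(X|Y) = H(X,Y) - H(Y) = 2.0474 - 0.7049 = 1.3425 bits


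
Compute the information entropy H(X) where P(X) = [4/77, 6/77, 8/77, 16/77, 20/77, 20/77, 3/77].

H(X) = -Σ p(x) log₂ p(x)
  -4/77 × log₂(4/77) = 0.2217
  -6/77 × log₂(6/77) = 0.2869
  -8/77 × log₂(8/77) = 0.3394
  -16/77 × log₂(16/77) = 0.4710
  -20/77 × log₂(20/77) = 0.5052
  -20/77 × log₂(20/77) = 0.5052
  -3/77 × log₂(3/77) = 0.1824
H(X) = 2.5117 bits


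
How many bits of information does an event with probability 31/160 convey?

Information content I(x) = -log₂(p(x))
I = -log₂(31/160) = -log₂(0.1938)
I = 2.3677 bits


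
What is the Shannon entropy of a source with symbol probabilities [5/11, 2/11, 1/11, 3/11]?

H(X) = -Σ p(x) log₂ p(x)
  -5/11 × log₂(5/11) = 0.5170
  -2/11 × log₂(2/11) = 0.4472
  -1/11 × log₂(1/11) = 0.3145
  -3/11 × log₂(3/11) = 0.5112
H(X) = 1.7899 bits


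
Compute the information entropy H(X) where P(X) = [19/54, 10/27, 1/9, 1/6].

H(X) = -Σ p(x) log₂ p(x)
  -19/54 × log₂(19/54) = 0.5302
  -10/27 × log₂(10/27) = 0.5307
  -1/9 × log₂(1/9) = 0.3522
  -1/6 × log₂(1/6) = 0.4308
H(X) = 1.8440 bits


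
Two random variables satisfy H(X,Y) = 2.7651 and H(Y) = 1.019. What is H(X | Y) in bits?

Chain rule: H(X,Y) = H(X|Y) + H(Y)
H(X|Y) = H(X,Y) - H(Y) = 2.7651 - 1.019 = 1.7461 bits


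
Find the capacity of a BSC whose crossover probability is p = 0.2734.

For BSC with error probability p:
C = 1 - H(p) where H(p) is binary entropy
H(0.2734) = -0.2734 × log₂(0.2734) - 0.7266 × log₂(0.7266)
H(p) = 0.8463
C = 1 - 0.8463 = 0.1537 bits/use


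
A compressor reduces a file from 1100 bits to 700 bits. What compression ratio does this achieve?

Compression ratio = Original / Compressed
= 1100 / 700 = 1.57:1


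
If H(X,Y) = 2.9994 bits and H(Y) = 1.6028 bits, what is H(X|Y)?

Chain rule: H(X,Y) = H(X|Y) + H(Y)
H(X|Y) = H(X,Y) - H(Y) = 2.9994 - 1.6028 = 1.3966 bits


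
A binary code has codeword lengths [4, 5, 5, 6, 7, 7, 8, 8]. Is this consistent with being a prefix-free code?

Kraft inequality: Σ 2^(-l_i) ≤ 1 for prefix-free code
Calculating: 2^(-4) + 2^(-5) + 2^(-5) + 2^(-6) + 2^(-7) + 2^(-7) + 2^(-8) + 2^(-8)
= 0.0625 + 0.03125 + 0.03125 + 0.015625 + 0.0078125 + 0.0078125 + 0.00390625 + 0.00390625
= 0.1641
Since 0.1641 ≤ 1, prefix-free code exists


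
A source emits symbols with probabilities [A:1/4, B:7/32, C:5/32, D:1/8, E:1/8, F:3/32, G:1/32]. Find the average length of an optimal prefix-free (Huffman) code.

Huffman tree construction:
Combine smallest probabilities repeatedly
Resulting codes:
  A: 01 (length 2)
  B: 00 (length 2)
  C: 111 (length 3)
  D: 100 (length 3)
  E: 101 (length 3)
  F: 1101 (length 4)
  G: 1100 (length 4)
Average length = Σ p(s) × length(s) = 2.6562 bits


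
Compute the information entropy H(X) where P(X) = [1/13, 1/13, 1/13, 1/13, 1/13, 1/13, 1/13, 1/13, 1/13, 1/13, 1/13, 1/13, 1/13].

H(X) = -Σ p(x) log₂ p(x)
  -1/13 × log₂(1/13) = 0.2846
  -1/13 × log₂(1/13) = 0.2846
  -1/13 × log₂(1/13) = 0.2846
  -1/13 × log₂(1/13) = 0.2846
  -1/13 × log₂(1/13) = 0.2846
  -1/13 × log₂(1/13) = 0.2846
  -1/13 × log₂(1/13) = 0.2846
  -1/13 × log₂(1/13) = 0.2846
  -1/13 × log₂(1/13) = 0.2846
  -1/13 × log₂(1/13) = 0.2846
  -1/13 × log₂(1/13) = 0.2846
  -1/13 × log₂(1/13) = 0.2846
  -1/13 × log₂(1/13) = 0.2846
H(X) = 3.7004 bits


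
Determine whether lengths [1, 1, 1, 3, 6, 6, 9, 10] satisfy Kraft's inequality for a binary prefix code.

Kraft inequality: Σ 2^(-l_i) ≤ 1 for prefix-free code
Calculating: 2^(-1) + 2^(-1) + 2^(-1) + 2^(-3) + 2^(-6) + 2^(-6) + 2^(-9) + 2^(-10)
= 0.5 + 0.5 + 0.5 + 0.125 + 0.015625 + 0.015625 + 0.001953125 + 0.0009765625
= 1.6592
Since 1.6592 > 1, prefix-free code does not exist


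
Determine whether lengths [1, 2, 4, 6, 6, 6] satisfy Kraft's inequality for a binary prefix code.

Kraft inequality: Σ 2^(-l_i) ≤ 1 for prefix-free code
Calculating: 2^(-1) + 2^(-2) + 2^(-4) + 2^(-6) + 2^(-6) + 2^(-6)
= 0.5 + 0.25 + 0.0625 + 0.015625 + 0.015625 + 0.015625
= 0.8594
Since 0.8594 ≤ 1, prefix-free code exists


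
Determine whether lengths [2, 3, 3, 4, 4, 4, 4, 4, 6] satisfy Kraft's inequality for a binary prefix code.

Kraft inequality: Σ 2^(-l_i) ≤ 1 for prefix-free code
Calculating: 2^(-2) + 2^(-3) + 2^(-3) + 2^(-4) + 2^(-4) + 2^(-4) + 2^(-4) + 2^(-4) + 2^(-6)
= 0.25 + 0.125 + 0.125 + 0.0625 + 0.0625 + 0.0625 + 0.0625 + 0.0625 + 0.015625
= 0.8281
Since 0.8281 ≤ 1, prefix-free code exists


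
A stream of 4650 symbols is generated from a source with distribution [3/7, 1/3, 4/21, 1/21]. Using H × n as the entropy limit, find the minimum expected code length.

Entropy H = 1.7170 bits/symbol
Minimum bits = H × n = 1.7170 × 4650
= 7984.24 bits


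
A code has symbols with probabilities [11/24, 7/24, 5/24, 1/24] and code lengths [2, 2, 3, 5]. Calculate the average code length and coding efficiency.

Average length L = Σ p_i × l_i = 2.3333 bits
Entropy H = 1.6968 bits
Efficiency η = H/L × 100% = 72.72%


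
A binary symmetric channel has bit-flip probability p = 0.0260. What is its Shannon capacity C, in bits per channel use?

For BSC with error probability p:
C = 1 - H(p) where H(p) is binary entropy
H(0.0260) = -0.0260 × log₂(0.0260) - 0.9740 × log₂(0.9740)
H(p) = 0.1739
C = 1 - 0.1739 = 0.8261 bits/use


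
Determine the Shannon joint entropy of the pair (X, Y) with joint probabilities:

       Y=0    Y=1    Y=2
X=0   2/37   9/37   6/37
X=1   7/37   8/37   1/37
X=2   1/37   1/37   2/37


H(X,Y) = -Σ p(x,y) log₂ p(x,y)
  p(0,0)=2/37: -0.0541 × log₂(0.0541) = 0.2275
  p(0,1)=9/37: -0.2432 × log₂(0.2432) = 0.4961
  p(0,2)=6/37: -0.1622 × log₂(0.1622) = 0.4256
  p(1,0)=7/37: -0.1892 × log₂(0.1892) = 0.4545
  p(1,1)=8/37: -0.2162 × log₂(0.2162) = 0.4777
  p(1,2)=1/37: -0.0270 × log₂(0.0270) = 0.1408
  p(2,0)=1/37: -0.0270 × log₂(0.0270) = 0.1408
  p(2,1)=1/37: -0.0270 × log₂(0.0270) = 0.1408
  p(2,2)=2/37: -0.0541 × log₂(0.0541) = 0.2275
H(X,Y) = 2.7313 bits


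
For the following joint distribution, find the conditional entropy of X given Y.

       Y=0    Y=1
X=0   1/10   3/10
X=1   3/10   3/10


H(X|Y) = Σ_y p(y) H(X|Y=y)
  p(Y=0) = 2/5, H(X|Y=0) = 0.8113
  p(Y=1) = 3/5, H(X|Y=1) = 1.0000
H(X|Y) = 0.4000×0.8113 + 0.6000×1.0000 = 0.9245 bits


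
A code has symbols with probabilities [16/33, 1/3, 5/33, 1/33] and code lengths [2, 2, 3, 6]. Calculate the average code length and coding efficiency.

Average length L = Σ p_i × l_i = 2.2727 bits
Entropy H = 1.6000 bits
Efficiency η = H/L × 100% = 70.40%


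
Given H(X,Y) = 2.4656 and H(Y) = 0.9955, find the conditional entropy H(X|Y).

Chain rule: H(X,Y) = H(X|Y) + H(Y)
H(X|Y) = H(X,Y) - H(Y) = 2.4656 - 0.9955 = 1.4701 bits


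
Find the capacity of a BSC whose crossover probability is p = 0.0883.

For BSC with error probability p:
C = 1 - H(p) where H(p) is binary entropy
H(0.0883) = -0.0883 × log₂(0.0883) - 0.9117 × log₂(0.9117)
H(p) = 0.4308
C = 1 - 0.4308 = 0.5692 bits/use


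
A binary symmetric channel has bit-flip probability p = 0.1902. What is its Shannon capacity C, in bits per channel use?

For BSC with error probability p:
C = 1 - H(p) where H(p) is binary entropy
H(0.1902) = -0.1902 × log₂(0.1902) - 0.8098 × log₂(0.8098)
H(p) = 0.7019
C = 1 - 0.7019 = 0.2981 bits/use


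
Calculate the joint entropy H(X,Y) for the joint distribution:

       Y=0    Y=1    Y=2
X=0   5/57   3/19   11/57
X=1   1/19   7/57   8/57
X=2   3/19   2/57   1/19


H(X,Y) = -Σ p(x,y) log₂ p(x,y)
  p(0,0)=5/57: -0.0877 × log₂(0.0877) = 0.3080
  p(0,1)=3/19: -0.1579 × log₂(0.1579) = 0.4205
  p(0,2)=11/57: -0.1930 × log₂(0.1930) = 0.4580
  p(1,0)=1/19: -0.0526 × log₂(0.0526) = 0.2236
  p(1,1)=7/57: -0.1228 × log₂(0.1228) = 0.3716
  p(1,2)=8/57: -0.1404 × log₂(0.1404) = 0.3976
  p(2,0)=3/19: -0.1579 × log₂(0.1579) = 0.4205
  p(2,1)=2/57: -0.0351 × log₂(0.0351) = 0.1696
  p(2,2)=1/19: -0.0526 × log₂(0.0526) = 0.2236
H(X,Y) = 2.9928 bits


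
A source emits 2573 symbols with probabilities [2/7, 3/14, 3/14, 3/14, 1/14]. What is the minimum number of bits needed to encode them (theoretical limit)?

Entropy H = 2.2170 bits/symbol
Minimum bits = H × n = 2.2170 × 2573
= 5704.40 bits


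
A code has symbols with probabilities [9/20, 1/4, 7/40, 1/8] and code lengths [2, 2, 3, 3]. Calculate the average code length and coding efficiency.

Average length L = Σ p_i × l_i = 2.3000 bits
Entropy H = 1.8335 bits
Efficiency η = H/L × 100% = 79.72%


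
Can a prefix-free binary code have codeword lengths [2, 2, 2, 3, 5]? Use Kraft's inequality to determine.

Kraft inequality: Σ 2^(-l_i) ≤ 1 for prefix-free code
Calculating: 2^(-2) + 2^(-2) + 2^(-2) + 2^(-3) + 2^(-5)
= 0.25 + 0.25 + 0.25 + 0.125 + 0.03125
= 0.9062
Since 0.9062 ≤ 1, prefix-free code exists


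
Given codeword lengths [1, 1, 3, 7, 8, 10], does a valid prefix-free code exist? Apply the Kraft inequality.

Kraft inequality: Σ 2^(-l_i) ≤ 1 for prefix-free code
Calculating: 2^(-1) + 2^(-1) + 2^(-3) + 2^(-7) + 2^(-8) + 2^(-10)
= 0.5 + 0.5 + 0.125 + 0.0078125 + 0.00390625 + 0.0009765625
= 1.1377
Since 1.1377 > 1, prefix-free code does not exist
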